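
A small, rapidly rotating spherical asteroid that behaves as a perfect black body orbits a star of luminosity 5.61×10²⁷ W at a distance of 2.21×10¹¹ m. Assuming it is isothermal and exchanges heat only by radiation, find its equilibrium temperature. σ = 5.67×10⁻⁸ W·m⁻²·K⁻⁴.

T ≈ 448 K

First find the stellar flux at distance d: S = L/(4πd²) = 5.61×10²⁷/(4π·(2.21×10¹¹)²) = 9140 W/m².
For an isothermal sphere, absorbed (1−a)S·πr² = emitted σ·4πr²·T⁴, so T⁴ = (1−a)S/(4σ).
T⁴ = 1.00·9140/(4·5.67×10⁻⁸) = 4.030×10¹⁰ K⁴.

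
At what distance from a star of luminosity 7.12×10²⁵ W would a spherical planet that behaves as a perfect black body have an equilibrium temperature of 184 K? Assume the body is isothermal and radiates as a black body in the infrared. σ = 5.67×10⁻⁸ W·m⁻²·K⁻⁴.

d ≈ 1.48×10¹¹ m

For an isothermal black-emitting sphere, (1−a)S·πr² = σ·4πr²·T⁴ ⇒ S = 4σT⁴/(1−a).
S = 4·5.67×10⁻⁸·(184)⁴/1.00 = 260.0 W/m².
Flux falls as S = L/(4πd²), so d = √(L/(4πS)) = √(7.12×10²⁵/(4π·260.0)).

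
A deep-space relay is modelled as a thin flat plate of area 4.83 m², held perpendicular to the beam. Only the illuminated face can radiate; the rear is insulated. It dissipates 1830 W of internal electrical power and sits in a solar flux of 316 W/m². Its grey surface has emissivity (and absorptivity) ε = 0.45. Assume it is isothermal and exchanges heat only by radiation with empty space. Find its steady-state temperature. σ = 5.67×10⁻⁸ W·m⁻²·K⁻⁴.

At steady state, absorbed solar power + internal power = radiated power.
Absorbed: α·S·A_cross = 0.45·316·4.830 = 686.8 W (cross-section A).
Total input = 686.8 + 1830 = 2517 W.
Radiated: εσ·A_surf·T⁴ with A_surf = A = 4.830 m².
T⁴ = 2517/(0.45·5.67×10⁻⁸·4.830) = 2.042×10¹⁰ K⁴.

T ≈ 378 K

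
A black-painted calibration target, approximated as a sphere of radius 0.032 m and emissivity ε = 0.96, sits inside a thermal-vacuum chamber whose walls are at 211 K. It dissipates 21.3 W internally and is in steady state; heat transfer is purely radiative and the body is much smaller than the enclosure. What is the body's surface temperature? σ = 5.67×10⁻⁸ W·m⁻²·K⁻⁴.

T ≈ 424 K

For a small grey body in a large enclosure, net radiated power = εσA(T⁴ − T_w⁴).
Steady state: P = εσA(T⁴ − T_w⁴) with A = 4πr² = 0.01287 m².
T⁴ = P/(εσA) + T_w⁴ = 21.3/(0.96·5.67×10⁻⁸·0.01287) + (211)⁴
    = 3.041×10¹⁰ + 1.982×10⁹ = 3.239×10¹⁰ K⁴.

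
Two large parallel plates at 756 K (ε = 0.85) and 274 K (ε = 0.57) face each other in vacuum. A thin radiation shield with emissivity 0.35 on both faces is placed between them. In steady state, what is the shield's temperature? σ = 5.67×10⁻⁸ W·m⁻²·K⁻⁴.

T_s ≈ 651 K

In steady state the net flux on the hot side equals that on the cold side.
σ(T₁⁴−T_s⁴)/D₁ = σ(T_s⁴−T₂⁴)/D₂, with D₁ = 1/ε₁+1/ε_s−1 = 3.034, D₂ = 1/ε_s+1/ε₂−1 = 3.612.
Solve for T_s⁴: T_s⁴ = (D₂·T₁⁴ + D₁·T₂⁴)/(D₁+D₂) = 1.801×10¹¹ K⁴.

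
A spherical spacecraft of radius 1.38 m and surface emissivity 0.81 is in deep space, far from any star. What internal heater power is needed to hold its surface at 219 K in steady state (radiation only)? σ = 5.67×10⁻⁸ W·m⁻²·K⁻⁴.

P ≈ 2530 W

P = εσ·4πr²·T⁴.
4πr² = 23.93 m²; T⁴ = 2.300×10⁹ K⁴.
P = 0.81·5.67×10⁻⁸·23.93·2.300×10⁹.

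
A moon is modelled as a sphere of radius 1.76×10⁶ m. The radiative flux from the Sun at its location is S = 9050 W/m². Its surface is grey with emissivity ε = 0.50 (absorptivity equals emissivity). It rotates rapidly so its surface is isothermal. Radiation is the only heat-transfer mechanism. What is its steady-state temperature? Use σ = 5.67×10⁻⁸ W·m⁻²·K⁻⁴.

T ≈ 447 K

At equilibrium, absorbed power = emitted power.
Absorbing cross-section = πr² = 9.731×10¹² m²; emitting surface = 4πr² = 3.893×10¹³ m² (ratio 4).
εS·A_cross = εσ·A_surf·T⁴  ⇒  T⁴ = S/(4σ)   (ε cancels).
T⁴ = 9050/(4·5.67×10⁻⁸) = 3.990×10¹⁰ K⁴.
T = (3.990×10¹⁰)^(1/4).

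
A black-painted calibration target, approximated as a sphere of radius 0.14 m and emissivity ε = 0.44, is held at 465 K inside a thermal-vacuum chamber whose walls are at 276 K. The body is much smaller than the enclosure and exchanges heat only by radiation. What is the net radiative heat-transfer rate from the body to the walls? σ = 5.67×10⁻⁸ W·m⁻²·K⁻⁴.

For a small grey body in a large enclosure: P_net = εσA(T_body⁴ − T_wall⁴).
A = 4πr² = 0.2463 m²; T_body⁴ − T_wall⁴ = 4.675×10¹⁰ − 5.803×10⁹ = 4.095×10¹⁰ K⁴.
|P_net| = 0.44·5.67×10⁻⁸·0.2463·4.095×10¹⁰.

P_net ≈ 252 W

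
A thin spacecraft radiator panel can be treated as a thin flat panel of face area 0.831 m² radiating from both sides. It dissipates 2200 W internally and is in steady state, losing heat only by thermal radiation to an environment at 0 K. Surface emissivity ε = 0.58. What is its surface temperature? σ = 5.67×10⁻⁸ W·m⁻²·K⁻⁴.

Steady state: internal power = radiated power, P = εσA T⁴.
Radiating area A = 2·0.831 = 1.662 m².
T⁴ = P/(εσA) = 2200/(0.58·5.67×10⁻⁸·1.662) = 4.025×10¹⁰ K⁴.
T = (4.025×10¹⁰)^(1/4).

T ≈ 448 K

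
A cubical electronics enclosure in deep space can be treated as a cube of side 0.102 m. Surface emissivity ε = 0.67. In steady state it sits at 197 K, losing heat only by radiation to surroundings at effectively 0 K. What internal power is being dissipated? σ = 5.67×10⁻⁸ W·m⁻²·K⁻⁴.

P ≈ 3.57 W

Steady state: P = εσA T⁴.
A = 6L² = 0.06242 m²; T⁴ = (197)⁴ = 1.506×10⁹ K⁴.
P = 0.67 × 5.67×10⁻⁸ × 0.06242 × 1.506×10⁹.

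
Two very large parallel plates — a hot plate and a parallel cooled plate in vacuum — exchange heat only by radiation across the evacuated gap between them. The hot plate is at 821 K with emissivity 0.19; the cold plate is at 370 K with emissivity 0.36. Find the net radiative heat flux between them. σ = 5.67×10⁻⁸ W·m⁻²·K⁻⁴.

For two infinite grey parallel plates, q = σ(T₁⁴ − T₂⁴)/(1/ε₁ + 1/ε₂ − 1).
T₁⁴ − T₂⁴ = 4.543×10¹¹ − 1.874×10¹⁰ = 4.356×10¹¹ K⁴.
1/ε₁ + 1/ε₂ − 1 = 5.263 + 2.778 − 1 = 7.041.
q = 5.67×10⁻⁸ × 4.356×10¹¹ / 7.041.

q ≈ 3510 W/m²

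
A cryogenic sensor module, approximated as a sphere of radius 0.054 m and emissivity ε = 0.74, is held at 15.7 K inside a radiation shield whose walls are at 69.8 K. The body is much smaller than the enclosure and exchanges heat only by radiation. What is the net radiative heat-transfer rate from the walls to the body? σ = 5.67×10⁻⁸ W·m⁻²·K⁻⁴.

P_net ≈ 0.0364 W

For a small grey body in a large enclosure: P_net = εσA(T_body⁴ − T_wall⁴).
A = 4πr² = 0.03664 m²; T_body⁴ − T_wall⁴ = 60760 − 2.374×10⁷ = -2.368×10⁷ K⁴.
|P_net| = 0.74·5.67×10⁻⁸·0.03664·2.368×10⁷.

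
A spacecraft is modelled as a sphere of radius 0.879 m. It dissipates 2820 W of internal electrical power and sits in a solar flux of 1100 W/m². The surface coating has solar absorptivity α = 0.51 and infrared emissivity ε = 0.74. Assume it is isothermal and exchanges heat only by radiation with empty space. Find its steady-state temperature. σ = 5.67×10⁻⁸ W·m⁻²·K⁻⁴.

T ≈ 318 K

At steady state, absorbed solar power + internal power = radiated power.
Absorbed: α·S·A_cross = 0.51·1100·2.427 = 1362 W (cross-section πr²).
Total input = 1362 + 2820 = 4182 W.
Radiated: εσ·A_surf·T⁴ with A_surf = 4πr² = 9.709 m².
T⁴ = 4182/(0.74·5.67×10⁻⁸·9.709) = 1.026×10¹⁰ K⁴.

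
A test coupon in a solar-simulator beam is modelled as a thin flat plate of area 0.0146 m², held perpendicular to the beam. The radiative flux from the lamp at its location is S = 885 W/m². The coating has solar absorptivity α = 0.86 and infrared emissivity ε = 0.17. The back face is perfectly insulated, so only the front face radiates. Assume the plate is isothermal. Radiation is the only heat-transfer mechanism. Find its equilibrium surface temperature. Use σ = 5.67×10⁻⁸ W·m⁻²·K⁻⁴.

At equilibrium, absorbed power = emitted power.
Absorbing cross-section = A = 0.01460 m²; emitting surface = A = 0.01460 m² (ratio 1).
αS·A_cross = εσ·A_surf·T⁴  ⇒  T⁴ = αS/(ε·1σ).
T⁴ = 0.860·885/(0.17·1·5.67×10⁻⁸) = 7.896×10¹⁰ K⁴.
T = (7.896×10¹⁰)^(1/4).

T ≈ 530 K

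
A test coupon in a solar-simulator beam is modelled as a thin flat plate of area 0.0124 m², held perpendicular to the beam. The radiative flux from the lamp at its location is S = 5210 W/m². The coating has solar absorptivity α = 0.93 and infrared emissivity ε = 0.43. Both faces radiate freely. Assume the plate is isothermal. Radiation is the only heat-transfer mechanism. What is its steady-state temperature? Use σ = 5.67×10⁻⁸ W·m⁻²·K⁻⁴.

T ≈ 561 K

At equilibrium, absorbed power = emitted power.
Absorbing cross-section = A = 0.01240 m²; emitting surface = 2A = 0.02480 m² (ratio 2).
αS·A_cross = εσ·A_surf·T⁴  ⇒  T⁴ = αS/(ε·2σ).
T⁴ = 0.930·5210/(0.43·2·5.67×10⁻⁸) = 9.937×10¹⁰ K⁴.
T = (9.937×10¹⁰)^(1/4).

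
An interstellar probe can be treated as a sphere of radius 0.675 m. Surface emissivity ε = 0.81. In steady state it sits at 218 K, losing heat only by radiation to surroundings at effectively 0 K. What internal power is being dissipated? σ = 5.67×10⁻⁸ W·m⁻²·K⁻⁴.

Steady state: P = εσA T⁴.
A = 4πr² = 5.726 m²; T⁴ = (218)⁴ = 2.259×10⁹ K⁴.
P = 0.81 × 5.67×10⁻⁸ × 5.726 × 2.259×10⁹.

P ≈ 594 W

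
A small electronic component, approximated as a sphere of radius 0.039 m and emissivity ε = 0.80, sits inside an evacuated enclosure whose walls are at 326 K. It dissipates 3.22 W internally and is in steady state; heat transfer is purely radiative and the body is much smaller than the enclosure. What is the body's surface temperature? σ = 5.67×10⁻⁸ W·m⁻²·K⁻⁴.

T ≈ 350 K

For a small grey body in a large enclosure, net radiated power = εσA(T⁴ − T_w⁴).
Steady state: P = εσA(T⁴ − T_w⁴) with A = 4πr² = 0.01911 m².
T⁴ = P/(εσA) + T_w⁴ = 3.22/(0.80·5.67×10⁻⁸·0.01911) + (326)⁴
    = 3.714×10⁹ + 1.129×10¹⁰ = 1.501×10¹⁰ K⁴.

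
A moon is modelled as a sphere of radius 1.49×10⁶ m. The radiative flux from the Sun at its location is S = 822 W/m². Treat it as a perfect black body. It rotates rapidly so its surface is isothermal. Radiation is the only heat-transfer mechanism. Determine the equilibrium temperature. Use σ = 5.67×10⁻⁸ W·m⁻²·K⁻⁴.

At equilibrium, absorbed power = emitted power.
Absorbing cross-section = πr² = 6.975×10¹² m²; emitting surface = 4πr² = 2.790×10¹³ m² (ratio 4).
S·A_cross = εσ·A_surf·T⁴  ⇒  T⁴ = S/(4σ).
T⁴ = 1.00·822/(4·5.67×10⁻⁸) = 3.624×10⁹ K⁴.
T = (3.624×10⁹)^(1/4).

T ≈ 245 K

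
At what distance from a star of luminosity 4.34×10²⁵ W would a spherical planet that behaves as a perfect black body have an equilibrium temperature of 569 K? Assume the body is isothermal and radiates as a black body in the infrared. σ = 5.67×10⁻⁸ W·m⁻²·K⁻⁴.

d ≈ 1.21×10¹⁰ m

For an isothermal black-emitting sphere, (1−a)S·πr² = σ·4πr²·T⁴ ⇒ S = 4σT⁴/(1−a).
S = 4·5.67×10⁻⁸·(569)⁴/1.00 = 23770 W/m².
Flux falls as S = L/(4πd²), so d = √(L/(4πS)) = √(4.34×10²⁵/(4π·23770)).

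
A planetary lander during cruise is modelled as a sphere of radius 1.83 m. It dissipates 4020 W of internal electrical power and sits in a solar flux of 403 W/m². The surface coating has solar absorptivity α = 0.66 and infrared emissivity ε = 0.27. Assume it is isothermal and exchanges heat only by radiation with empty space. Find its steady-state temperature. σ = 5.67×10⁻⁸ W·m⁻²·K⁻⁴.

T ≈ 321 K

At steady state, absorbed solar power + internal power = radiated power.
Absorbed: α·S·A_cross = 0.66·403·10.52 = 2798 W (cross-section πr²).
Total input = 2798 + 4020 = 6818 W.
Radiated: εσ·A_surf·T⁴ with A_surf = 4πr² = 42.08 m².
T⁴ = 6818/(0.27·5.67×10⁻⁸·42.08) = 1.058×10¹⁰ K⁴.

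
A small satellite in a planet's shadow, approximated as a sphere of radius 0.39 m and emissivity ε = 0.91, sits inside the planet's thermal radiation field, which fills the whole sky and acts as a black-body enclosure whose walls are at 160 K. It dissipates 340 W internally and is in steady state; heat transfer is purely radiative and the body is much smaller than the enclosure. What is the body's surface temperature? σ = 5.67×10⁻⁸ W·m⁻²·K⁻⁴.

T ≈ 253 K

For a small grey body in a large enclosure, net radiated power = εσA(T⁴ − T_w⁴).
Steady state: P = εσA(T⁴ − T_w⁴) with A = 4πr² = 1.911 m².
T⁴ = P/(εσA) + T_w⁴ = 340/(0.91·5.67×10⁻⁸·1.911) + (160)⁴
    = 3.448×10⁹ + 6.554×10⁸ = 4.103×10⁹ K⁴.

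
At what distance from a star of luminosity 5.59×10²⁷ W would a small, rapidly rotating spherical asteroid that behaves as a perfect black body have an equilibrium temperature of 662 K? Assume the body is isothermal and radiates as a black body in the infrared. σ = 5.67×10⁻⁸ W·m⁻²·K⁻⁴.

For an isothermal black-emitting sphere, (1−a)S·πr² = σ·4πr²·T⁴ ⇒ S = 4σT⁴/(1−a).
S = 4·5.67×10⁻⁸·(662)⁴/1.00 = 43560 W/m².
Flux falls as S = L/(4πd²), so d = √(L/(4πS)) = √(5.59×10²⁷/(4π·43560)).

d ≈ 1.01×10¹¹ m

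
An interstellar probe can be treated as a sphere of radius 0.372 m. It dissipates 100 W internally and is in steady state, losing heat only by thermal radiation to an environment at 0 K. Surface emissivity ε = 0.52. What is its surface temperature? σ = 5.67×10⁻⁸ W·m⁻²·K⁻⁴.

T ≈ 210 K

Steady state: internal power = radiated power, P = εσA T⁴.
Radiating area A = 4πr² = 1.739 m².
T⁴ = P/(εσA) = 100/(0.52·5.67×10⁻⁸·1.739) = 1.950×10⁹ K⁴.
T = (1.950×10⁹)^(1/4).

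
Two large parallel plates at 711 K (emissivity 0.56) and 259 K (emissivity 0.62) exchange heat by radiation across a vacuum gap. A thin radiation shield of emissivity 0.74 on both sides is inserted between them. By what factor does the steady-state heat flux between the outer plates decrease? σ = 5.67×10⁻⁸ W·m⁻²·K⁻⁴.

factor ≈ 1.71

Without shield: q₀ = σΔ(T⁴)/(1/ε₁+1/ε₂−1) with denominator 2.399.
With shield the two gaps are in series; the resistances add: (1/ε₁+1/ε_s−1)+(1/ε_s+1/ε₂−1) = 2.137+1.964 = 4.101.
Heat-flux ratio q₀/q = 4.101/2.399.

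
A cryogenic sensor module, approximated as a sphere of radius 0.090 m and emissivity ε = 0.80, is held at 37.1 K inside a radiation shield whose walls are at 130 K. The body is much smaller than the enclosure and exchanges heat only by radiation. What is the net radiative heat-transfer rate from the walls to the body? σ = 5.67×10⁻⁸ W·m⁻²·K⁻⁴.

P_net ≈ 1.31 W

For a small grey body in a large enclosure: P_net = εσA(T_body⁴ − T_wall⁴).
A = 4πr² = 0.1018 m²; T_body⁴ − T_wall⁴ = 1.895×10⁶ − 2.856×10⁸ = -2.837×10⁸ K⁴.
|P_net| = 0.80·5.67×10⁻⁸·0.1018·2.837×10⁸.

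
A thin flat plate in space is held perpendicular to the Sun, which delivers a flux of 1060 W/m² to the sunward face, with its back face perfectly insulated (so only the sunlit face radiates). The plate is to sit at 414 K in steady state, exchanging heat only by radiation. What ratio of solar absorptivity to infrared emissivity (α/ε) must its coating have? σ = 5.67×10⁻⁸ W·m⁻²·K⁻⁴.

α/ε ≈ 1.57

Balance: αS·A = εσ·1A·T⁴ ⇒ α/ε = σT⁴/S.
α/ε = 5.67×10⁻⁸·(414)⁴/1060 = 5.67×10⁻⁸·2.938×10¹⁰/1060.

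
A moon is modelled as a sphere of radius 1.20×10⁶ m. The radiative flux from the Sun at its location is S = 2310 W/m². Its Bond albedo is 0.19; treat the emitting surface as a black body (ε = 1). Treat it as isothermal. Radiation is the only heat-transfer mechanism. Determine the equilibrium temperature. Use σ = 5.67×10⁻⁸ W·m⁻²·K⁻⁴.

At equilibrium, absorbed power = emitted power.
Absorbing cross-section = πr² = 4.524×10¹² m²; emitting surface = 4πr² = 1.810×10¹³ m² (ratio 4).
(1−a)S·A_cross = εσ·A_surf·T⁴  ⇒  T⁴ = (1−a)S/(4σ).
T⁴ = 0.810·2310/(4·5.67×10⁻⁸) = 8.250×10⁹ K⁴.
T = (8.250×10⁹)^(1/4).

T ≈ 301 K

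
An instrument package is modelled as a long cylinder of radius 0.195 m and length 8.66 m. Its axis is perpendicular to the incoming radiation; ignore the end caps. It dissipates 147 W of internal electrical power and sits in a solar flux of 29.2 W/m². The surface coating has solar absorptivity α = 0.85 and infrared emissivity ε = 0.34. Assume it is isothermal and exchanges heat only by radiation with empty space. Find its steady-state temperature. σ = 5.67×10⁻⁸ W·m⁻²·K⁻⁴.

At steady state, absorbed solar power + internal power = radiated power.
Absorbed: α·S·A_cross = 0.85·29.2·3.377 = 83.83 W (cross-section 2rL).
Total input = 83.83 + 147 = 230.8 W.
Radiated: εσ·A_surf·T⁴ with A_surf = 2πrL = 10.61 m².
T⁴ = 230.8/(0.34·5.67×10⁻⁸·10.61) = 1.128×10⁹ K⁴.

T ≈ 183 K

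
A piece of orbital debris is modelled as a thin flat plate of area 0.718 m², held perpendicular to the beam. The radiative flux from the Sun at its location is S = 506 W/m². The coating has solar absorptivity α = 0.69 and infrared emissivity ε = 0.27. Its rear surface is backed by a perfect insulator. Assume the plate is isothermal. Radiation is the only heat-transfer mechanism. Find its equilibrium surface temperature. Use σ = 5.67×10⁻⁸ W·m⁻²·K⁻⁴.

T ≈ 389 K

At equilibrium, absorbed power = emitted power.
Absorbing cross-section = A = 0.7180 m²; emitting surface = A = 0.7180 m² (ratio 1).
αS·A_cross = εσ·A_surf·T⁴  ⇒  T⁴ = αS/(ε·1σ).
T⁴ = 0.690·506/(0.27·1·5.67×10⁻⁸) = 2.281×10¹⁰ K⁴.
T = (2.281×10¹⁰)^(1/4).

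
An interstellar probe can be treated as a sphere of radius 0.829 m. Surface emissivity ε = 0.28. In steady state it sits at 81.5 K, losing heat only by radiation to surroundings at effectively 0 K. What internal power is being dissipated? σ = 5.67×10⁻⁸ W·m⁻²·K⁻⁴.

Steady state: P = εσA T⁴.
A = 4πr² = 8.636 m²; T⁴ = (81.5)⁴ = 4.412×10⁷ K⁴.
P = 0.28 × 5.67×10⁻⁸ × 8.636 × 4.412×10⁷.

P ≈ 6.05 W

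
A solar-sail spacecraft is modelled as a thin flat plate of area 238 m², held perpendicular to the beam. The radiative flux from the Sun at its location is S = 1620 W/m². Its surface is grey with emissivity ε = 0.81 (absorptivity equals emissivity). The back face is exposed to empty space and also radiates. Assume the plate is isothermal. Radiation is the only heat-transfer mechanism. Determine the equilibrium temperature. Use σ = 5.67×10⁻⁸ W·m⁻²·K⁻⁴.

T ≈ 346 K

At equilibrium, absorbed power = emitted power.
Absorbing cross-section = A = 238.0 m²; emitting surface = 2A = 476.0 m² (ratio 2).
εS·A_cross = εσ·A_surf·T⁴  ⇒  T⁴ = S/(2σ)   (ε cancels).
T⁴ = 1620/(2·5.67×10⁻⁸) = 1.429×10¹⁰ K⁴.
T = (1.429×10¹⁰)^(1/4).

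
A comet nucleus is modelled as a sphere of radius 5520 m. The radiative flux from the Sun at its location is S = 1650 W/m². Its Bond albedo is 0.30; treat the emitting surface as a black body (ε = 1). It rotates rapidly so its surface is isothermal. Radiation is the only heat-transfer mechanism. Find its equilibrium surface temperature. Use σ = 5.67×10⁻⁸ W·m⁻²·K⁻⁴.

At equilibrium, absorbed power = emitted power.
Absorbing cross-section = πr² = 9.573×10⁷ m²; emitting surface = 4πr² = 3.829×10⁸ m² (ratio 4).
(1−a)S·A_cross = εσ·A_surf·T⁴  ⇒  T⁴ = (1−a)S/(4σ).
T⁴ = 0.700·1650/(4·5.67×10⁻⁸) = 5.093×10⁹ K⁴.
T = (5.093×10⁹)^(1/4).

T ≈ 267 K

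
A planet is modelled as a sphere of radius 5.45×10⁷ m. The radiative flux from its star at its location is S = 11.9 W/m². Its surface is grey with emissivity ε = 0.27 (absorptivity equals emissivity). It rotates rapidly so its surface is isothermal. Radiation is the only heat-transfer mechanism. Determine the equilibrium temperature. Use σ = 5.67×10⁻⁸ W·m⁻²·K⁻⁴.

T ≈ 85.1 K

At equilibrium, absorbed power = emitted power.
Absorbing cross-section = πr² = 9.331×10¹⁵ m²; emitting surface = 4πr² = 3.733×10¹⁶ m² (ratio 4).
εS·A_cross = εσ·A_surf·T⁴  ⇒  T⁴ = S/(4σ)   (ε cancels).
T⁴ = 11.9/(4·5.67×10⁻⁸) = 5.247×10⁷ K⁴.
T = (5.247×10⁷)^(1/4).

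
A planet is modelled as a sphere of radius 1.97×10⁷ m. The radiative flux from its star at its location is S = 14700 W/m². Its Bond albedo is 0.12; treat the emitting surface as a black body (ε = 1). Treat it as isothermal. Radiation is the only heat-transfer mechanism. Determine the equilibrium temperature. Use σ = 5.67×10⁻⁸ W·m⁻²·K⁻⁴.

At equilibrium, absorbed power = emitted power.
Absorbing cross-section = πr² = 1.219×10¹⁵ m²; emitting surface = 4πr² = 4.877×10¹⁵ m² (ratio 4).
(1−a)S·A_cross = εσ·A_surf·T⁴  ⇒  T⁴ = (1−a)S/(4σ).
T⁴ = 0.880·14700/(4·5.67×10⁻⁸) = 5.704×10¹⁰ K⁴.
T = (5.704×10¹⁰)^(1/4).

T ≈ 489 K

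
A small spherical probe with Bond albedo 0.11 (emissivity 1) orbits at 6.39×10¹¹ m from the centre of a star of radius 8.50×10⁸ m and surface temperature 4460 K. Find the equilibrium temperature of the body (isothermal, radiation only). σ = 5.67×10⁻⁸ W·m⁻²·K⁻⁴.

T ≈ 112 K

The star's surface emits σT_*⁴; at distance d the flux is S = σT_*⁴(R_*/d)².
S = 5.67×10⁻⁸·(4460)⁴·(8.50×10⁸/6.39×10¹¹)² = 39.70 W/m².
For an isothermal sphere T⁴ = (1−a)S/(4σ) = 1.558×10⁸ K⁴.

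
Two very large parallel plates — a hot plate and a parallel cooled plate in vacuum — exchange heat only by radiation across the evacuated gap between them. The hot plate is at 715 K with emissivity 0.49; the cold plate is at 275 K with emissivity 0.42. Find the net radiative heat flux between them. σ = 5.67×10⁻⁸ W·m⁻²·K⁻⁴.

q ≈ 4240 W/m²

For two infinite grey parallel plates, q = σ(T₁⁴ − T₂⁴)/(1/ε₁ + 1/ε₂ − 1).
T₁⁴ − T₂⁴ = 2.614×10¹¹ − 5.719×10⁹ = 2.556×10¹¹ K⁴.
1/ε₁ + 1/ε₂ − 1 = 2.041 + 2.381 − 1 = 3.422.
q = 5.67×10⁻⁸ × 2.556×10¹¹ / 3.422.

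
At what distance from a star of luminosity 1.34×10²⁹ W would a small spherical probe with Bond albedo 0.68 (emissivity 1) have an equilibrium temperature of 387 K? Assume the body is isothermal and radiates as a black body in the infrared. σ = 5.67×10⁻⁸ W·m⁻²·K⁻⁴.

d ≈ 8.19×10¹¹ m

For an isothermal black-emitting sphere, (1−a)S·πr² = σ·4πr²·T⁴ ⇒ S = 4σT⁴/(1−a).
S = 4·5.67×10⁻⁸·(387)⁴/0.320 = 15900 W/m².
Flux falls as S = L/(4πd²), so d = √(L/(4πS)) = √(1.34×10²⁹/(4π·15900)).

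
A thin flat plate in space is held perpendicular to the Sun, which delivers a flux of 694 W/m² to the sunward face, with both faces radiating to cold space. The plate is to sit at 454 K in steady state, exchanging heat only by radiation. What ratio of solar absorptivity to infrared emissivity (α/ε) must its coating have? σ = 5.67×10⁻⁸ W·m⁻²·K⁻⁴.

Balance: αS·A = εσ·2A·T⁴ ⇒ α/ε = 2σT⁴/S.
α/ε = 2·5.67×10⁻⁸·(454)⁴/694 = 2·5.67×10⁻⁸·4.248×10¹⁰/694.

α/ε ≈ 6.94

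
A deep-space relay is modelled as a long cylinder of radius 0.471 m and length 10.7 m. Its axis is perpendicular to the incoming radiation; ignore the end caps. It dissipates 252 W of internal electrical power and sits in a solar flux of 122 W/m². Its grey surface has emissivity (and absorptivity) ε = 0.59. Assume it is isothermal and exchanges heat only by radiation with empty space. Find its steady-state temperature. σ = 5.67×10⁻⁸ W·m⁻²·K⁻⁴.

T ≈ 174 K

At steady state, absorbed solar power + internal power = radiated power.
Absorbed: α·S·A_cross = 0.59·122·10.08 = 725.5 W (cross-section 2rL).
Total input = 725.5 + 252 = 977.5 W.
Radiated: εσ·A_surf·T⁴ with A_surf = 2πrL = 31.67 m².
T⁴ = 977.5/(0.59·5.67×10⁻⁸·31.67) = 9.228×10⁸ K⁴.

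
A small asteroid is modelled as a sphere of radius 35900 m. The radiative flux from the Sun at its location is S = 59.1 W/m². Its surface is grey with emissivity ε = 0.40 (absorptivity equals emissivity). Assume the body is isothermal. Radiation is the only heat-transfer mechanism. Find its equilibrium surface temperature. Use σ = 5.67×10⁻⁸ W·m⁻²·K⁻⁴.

T ≈ 127 K

At equilibrium, absorbed power = emitted power.
Absorbing cross-section = πr² = 4.049×10⁹ m²; emitting surface = 4πr² = 1.620×10¹⁰ m² (ratio 4).
εS·A_cross = εσ·A_surf·T⁴  ⇒  T⁴ = S/(4σ)   (ε cancels).
T⁴ = 59.1/(4·5.67×10⁻⁸) = 2.606×10⁸ K⁴.
T = (2.606×10⁸)^(1/4).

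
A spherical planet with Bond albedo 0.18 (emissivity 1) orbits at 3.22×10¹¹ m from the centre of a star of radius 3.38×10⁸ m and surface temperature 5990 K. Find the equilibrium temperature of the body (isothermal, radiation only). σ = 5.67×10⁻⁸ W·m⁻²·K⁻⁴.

T ≈ 131 K

The star's surface emits σT_*⁴; at distance d the flux is S = σT_*⁴(R_*/d)².
S = 5.67×10⁻⁸·(5990)⁴·(3.38×10⁸/3.22×10¹¹)² = 80.43 W/m².
For an isothermal sphere T⁴ = (1−a)S/(4σ) = 2.908×10⁸ K⁴.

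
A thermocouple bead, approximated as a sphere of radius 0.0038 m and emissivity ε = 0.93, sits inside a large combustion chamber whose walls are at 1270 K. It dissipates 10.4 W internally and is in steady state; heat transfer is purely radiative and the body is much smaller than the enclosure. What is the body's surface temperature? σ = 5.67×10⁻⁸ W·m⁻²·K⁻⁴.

For a small grey body in a large enclosure, net radiated power = εσA(T⁴ − T_w⁴).
Steady state: P = εσA(T⁴ − T_w⁴) with A = 4πr² = 1.815×10⁻⁴ m².
T⁴ = P/(εσA) + T_w⁴ = 10.4/(0.93·5.67×10⁻⁸·1.815×10⁻⁴) + (1270)⁴
    = 1.087×10¹² + 2.601×10¹² = 3.688×10¹² K⁴.

T ≈ 1390 K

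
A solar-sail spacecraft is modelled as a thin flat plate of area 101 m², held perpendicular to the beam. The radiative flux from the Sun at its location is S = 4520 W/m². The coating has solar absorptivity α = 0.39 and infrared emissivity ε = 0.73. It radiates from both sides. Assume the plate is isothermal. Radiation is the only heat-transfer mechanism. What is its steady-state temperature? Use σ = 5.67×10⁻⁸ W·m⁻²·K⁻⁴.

T ≈ 382 K

At equilibrium, absorbed power = emitted power.
Absorbing cross-section = A = 101.0 m²; emitting surface = 2A = 202.0 m² (ratio 2).
αS·A_cross = εσ·A_surf·T⁴  ⇒  T⁴ = αS/(ε·2σ).
T⁴ = 0.390·4520/(0.73·2·5.67×10⁻⁸) = 2.129×10¹⁰ K⁴.
T = (2.129×10¹⁰)^(1/4).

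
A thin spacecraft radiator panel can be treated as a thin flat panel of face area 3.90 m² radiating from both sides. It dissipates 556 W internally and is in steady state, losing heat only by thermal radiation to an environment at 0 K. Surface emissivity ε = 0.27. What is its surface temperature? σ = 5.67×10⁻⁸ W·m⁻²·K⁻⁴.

Steady state: internal power = radiated power, P = εσA T⁴.
Radiating area A = 2·3.90 = 7.800 m².
T⁴ = P/(εσA) = 556/(0.27·5.67×10⁻⁸·7.800) = 4.656×10⁹ K⁴.
T = (4.656×10⁹)^(1/4).

T ≈ 261 K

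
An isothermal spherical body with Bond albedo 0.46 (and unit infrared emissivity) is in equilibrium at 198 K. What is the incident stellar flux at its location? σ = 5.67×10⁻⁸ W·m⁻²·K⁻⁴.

S ≈ 646 W/m²

(1−a)S·πr² = σ·4πr²·T⁴ ⇒ S = 4σT⁴/(1−a).
S = 4·5.67×10⁻⁸·1.537×10⁹/0.540.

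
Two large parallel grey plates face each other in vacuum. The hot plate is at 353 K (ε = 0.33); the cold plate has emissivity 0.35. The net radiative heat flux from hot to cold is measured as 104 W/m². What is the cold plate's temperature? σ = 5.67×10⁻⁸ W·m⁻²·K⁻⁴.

q = σ(T₁⁴ − T₂⁴)/(1/ε₁ + 1/ε₂ − 1); denominator = 4.887.
T₂⁴ = T₁⁴ − q·(1/ε₁+1/ε₂−1)/σ = 1.553×10¹⁰ − 104·4.887/5.67×10⁻⁸
    = 6.563×10⁹ K⁴.

T₂ ≈ 285 K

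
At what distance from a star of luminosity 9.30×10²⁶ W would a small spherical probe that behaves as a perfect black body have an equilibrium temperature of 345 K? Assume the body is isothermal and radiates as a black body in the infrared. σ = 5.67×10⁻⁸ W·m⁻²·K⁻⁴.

For an isothermal black-emitting sphere, (1−a)S·πr² = σ·4πr²·T⁴ ⇒ S = 4σT⁴/(1−a).
S = 4·5.67×10⁻⁸·(345)⁴/1.00 = 3213 W/m².
Flux falls as S = L/(4πd²), so d = √(L/(4πS)) = √(9.30×10²⁶/(4π·3213)).

d ≈ 1.52×10¹¹ m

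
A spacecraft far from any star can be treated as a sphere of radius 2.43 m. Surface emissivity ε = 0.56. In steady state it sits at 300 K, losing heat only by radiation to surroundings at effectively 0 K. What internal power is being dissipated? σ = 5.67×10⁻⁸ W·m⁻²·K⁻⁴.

P ≈ 19100 W

Steady state: P = εσA T⁴.
A = 4πr² = 74.20 m²; T⁴ = (300)⁴ = 8.100×10⁹ K⁴.
P = 0.56 × 5.67×10⁻⁸ × 74.20 × 8.100×10⁹.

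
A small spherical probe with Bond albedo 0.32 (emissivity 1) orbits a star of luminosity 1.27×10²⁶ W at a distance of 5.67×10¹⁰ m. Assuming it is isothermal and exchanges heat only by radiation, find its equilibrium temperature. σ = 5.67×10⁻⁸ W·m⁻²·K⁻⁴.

First find the stellar flux at distance d: S = L/(4πd²) = 1.27×10²⁶/(4π·(5.67×10¹⁰)²) = 3144 W/m².
For an isothermal sphere, absorbed (1−a)S·πr² = emitted σ·4πr²·T⁴, so T⁴ = (1−a)S/(4σ).
T⁴ = 0.680·3144/(4·5.67×10⁻⁸) = 9.425×10⁹ K⁴.

T ≈ 312 K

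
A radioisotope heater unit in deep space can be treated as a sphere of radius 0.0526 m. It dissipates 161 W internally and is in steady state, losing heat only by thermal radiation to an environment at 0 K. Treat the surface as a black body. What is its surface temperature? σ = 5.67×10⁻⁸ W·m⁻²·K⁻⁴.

Steady state: internal power = radiated power, P = εσA T⁴.
Radiating area A = 4πr² = 0.03477 m².
T⁴ = P/(εσA) = 161/(1.0·5.67×10⁻⁸·0.03477) = 8.167×10¹⁰ K⁴.
T = (8.167×10¹⁰)^(1/4).

T ≈ 535 K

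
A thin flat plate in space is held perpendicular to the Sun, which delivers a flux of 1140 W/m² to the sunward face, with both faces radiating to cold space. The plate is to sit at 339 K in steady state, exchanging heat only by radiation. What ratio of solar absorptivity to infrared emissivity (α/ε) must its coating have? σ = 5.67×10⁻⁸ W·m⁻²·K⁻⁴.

Balance: αS·A = εσ·2A·T⁴ ⇒ α/ε = 2σT⁴/S.
α/ε = 2·5.67×10⁻⁸·(339)⁴/1140 = 2·5.67×10⁻⁸·1.321×10¹⁰/1140.

α/ε ≈ 1.31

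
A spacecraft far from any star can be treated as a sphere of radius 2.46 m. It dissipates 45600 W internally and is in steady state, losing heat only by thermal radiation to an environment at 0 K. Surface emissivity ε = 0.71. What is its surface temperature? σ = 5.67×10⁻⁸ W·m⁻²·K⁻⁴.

T ≈ 349 K

Steady state: internal power = radiated power, P = εσA T⁴.
Radiating area A = 4πr² = 76.05 m².
T⁴ = P/(εσA) = 45600/(0.71·5.67×10⁻⁸·76.05) = 1.490×10¹⁰ K⁴.
T = (1.490×10¹⁰)^(1/4).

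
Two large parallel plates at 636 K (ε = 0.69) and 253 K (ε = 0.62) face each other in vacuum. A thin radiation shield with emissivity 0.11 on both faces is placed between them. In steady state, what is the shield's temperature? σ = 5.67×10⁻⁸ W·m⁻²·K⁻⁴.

T_s ≈ 539 K

In steady state the net flux on the hot side equals that on the cold side.
σ(T₁⁴−T_s⁴)/D₁ = σ(T_s⁴−T₂⁴)/D₂, with D₁ = 1/ε₁+1/ε_s−1 = 9.540, D₂ = 1/ε_s+1/ε₂−1 = 9.704.
Solve for T_s⁴: T_s⁴ = (D₂·T₁⁴ + D₁·T₂⁴)/(D₁+D₂) = 8.454×10¹⁰ K⁴.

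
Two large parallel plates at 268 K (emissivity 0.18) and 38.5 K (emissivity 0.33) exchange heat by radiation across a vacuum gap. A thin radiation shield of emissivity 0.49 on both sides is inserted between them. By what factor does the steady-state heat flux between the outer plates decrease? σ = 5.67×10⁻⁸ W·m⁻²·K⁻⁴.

factor ≈ 1.41

Without shield: q₀ = σΔ(T⁴)/(1/ε₁+1/ε₂−1) with denominator 7.586.
With shield the two gaps are in series; the resistances add: (1/ε₁+1/ε_s−1)+(1/ε_s+1/ε₂−1) = 6.596+4.071 = 10.67.
Heat-flux ratio q₀/q = 10.67/7.586.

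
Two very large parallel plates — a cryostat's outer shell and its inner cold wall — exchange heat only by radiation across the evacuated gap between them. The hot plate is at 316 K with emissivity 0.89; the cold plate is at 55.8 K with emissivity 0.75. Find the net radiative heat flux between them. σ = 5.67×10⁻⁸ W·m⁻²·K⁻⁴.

q ≈ 388 W/m²

For two infinite grey parallel plates, q = σ(T₁⁴ − T₂⁴)/(1/ε₁ + 1/ε₂ − 1).
T₁⁴ − T₂⁴ = 9.971×10⁹ − 9.695×10⁶ = 9.962×10⁹ K⁴.
1/ε₁ + 1/ε₂ − 1 = 1.124 + 1.333 − 1 = 1.457.
q = 5.67×10⁻⁸ × 9.962×10⁹ / 1.457.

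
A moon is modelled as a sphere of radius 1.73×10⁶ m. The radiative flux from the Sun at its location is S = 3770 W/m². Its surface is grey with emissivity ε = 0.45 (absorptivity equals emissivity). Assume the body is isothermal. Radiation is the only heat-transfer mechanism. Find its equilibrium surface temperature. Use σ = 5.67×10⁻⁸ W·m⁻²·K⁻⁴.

T ≈ 359 K

At equilibrium, absorbed power = emitted power.
Absorbing cross-section = πr² = 9.402×10¹² m²; emitting surface = 4πr² = 3.761×10¹³ m² (ratio 4).
εS·A_cross = εσ·A_surf·T⁴  ⇒  T⁴ = S/(4σ)   (ε cancels).
T⁴ = 3770/(4·5.67×10⁻⁸) = 1.662×10¹⁰ K⁴.
T = (1.662×10¹⁰)^(1/4).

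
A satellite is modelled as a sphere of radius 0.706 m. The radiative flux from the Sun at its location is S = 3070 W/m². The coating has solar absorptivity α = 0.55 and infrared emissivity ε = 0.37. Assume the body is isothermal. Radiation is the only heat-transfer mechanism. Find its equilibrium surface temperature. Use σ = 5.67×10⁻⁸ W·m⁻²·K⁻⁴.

T ≈ 377 K

At equilibrium, absorbed power = emitted power.
Absorbing cross-section = πr² = 1.566 m²; emitting surface = 4πr² = 6.264 m² (ratio 4).
αS·A_cross = εσ·A_surf·T⁴  ⇒  T⁴ = αS/(ε·4σ).
T⁴ = 0.550·3070/(0.37·4·5.67×10⁻⁸) = 2.012×10¹⁰ K⁴.
T = (2.012×10¹⁰)^(1/4).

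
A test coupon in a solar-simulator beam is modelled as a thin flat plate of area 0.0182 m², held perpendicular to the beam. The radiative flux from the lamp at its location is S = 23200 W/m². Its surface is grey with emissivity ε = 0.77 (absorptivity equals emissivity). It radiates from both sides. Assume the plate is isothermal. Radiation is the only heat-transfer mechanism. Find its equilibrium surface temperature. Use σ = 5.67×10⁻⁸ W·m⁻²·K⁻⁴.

T ≈ 673 K

At equilibrium, absorbed power = emitted power.
Absorbing cross-section = A = 0.01820 m²; emitting surface = 2A = 0.03640 m² (ratio 2).
εS·A_cross = εσ·A_surf·T⁴  ⇒  T⁴ = S/(2σ)   (ε cancels).
T⁴ = 23200/(2·5.67×10⁻⁸) = 2.046×10¹¹ K⁴.
T = (2.046×10¹¹)^(1/4).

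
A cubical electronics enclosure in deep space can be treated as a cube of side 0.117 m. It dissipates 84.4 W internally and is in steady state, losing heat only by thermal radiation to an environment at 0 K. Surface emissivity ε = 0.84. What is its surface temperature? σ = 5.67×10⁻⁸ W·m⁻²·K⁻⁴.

Steady state: internal power = radiated power, P = εσA T⁴.
Radiating area A = 6L² = 0.08213 m².
T⁴ = P/(εσA) = 84.4/(0.84·5.67×10⁻⁸·0.08213) = 2.158×10¹⁰ K⁴.
T = (2.158×10¹⁰)^(1/4).

T ≈ 383 K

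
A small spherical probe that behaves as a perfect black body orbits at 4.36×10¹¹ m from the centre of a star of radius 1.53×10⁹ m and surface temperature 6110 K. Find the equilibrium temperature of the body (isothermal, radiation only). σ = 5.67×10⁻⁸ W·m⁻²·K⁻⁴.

T ≈ 256 K

The star's surface emits σT_*⁴; at distance d the flux is S = σT_*⁴(R_*/d)².
S = 5.67×10⁻⁸·(6110)⁴·(1.53×10⁹/4.36×10¹¹)² = 973.1 W/m².
For an isothermal sphere T⁴ = (1−a)S/(4σ) = 4.291×10⁹ K⁴.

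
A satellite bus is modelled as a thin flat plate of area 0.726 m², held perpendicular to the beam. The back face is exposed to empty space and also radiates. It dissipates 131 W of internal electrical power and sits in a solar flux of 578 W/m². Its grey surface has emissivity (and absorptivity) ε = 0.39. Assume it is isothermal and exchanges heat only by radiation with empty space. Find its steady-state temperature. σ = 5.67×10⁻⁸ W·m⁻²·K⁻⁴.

T ≈ 310 K

At steady state, absorbed solar power + internal power = radiated power.
Absorbed: α·S·A_cross = 0.39·578·0.7260 = 163.7 W (cross-section A).
Total input = 163.7 + 131 = 294.7 W.
Radiated: εσ·A_surf·T⁴ with A_surf = 2A = 1.452 m².
T⁴ = 294.7/(0.39·5.67×10⁻⁸·1.452) = 9.177×10⁹ K⁴.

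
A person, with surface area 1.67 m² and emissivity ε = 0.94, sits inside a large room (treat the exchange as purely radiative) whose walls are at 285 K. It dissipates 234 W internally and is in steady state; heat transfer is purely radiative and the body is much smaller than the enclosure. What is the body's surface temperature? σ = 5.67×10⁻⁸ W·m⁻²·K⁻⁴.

For a small grey body in a large enclosure, net radiated power = εσA(T⁴ − T_w⁴).
Steady state: P = εσA(T⁴ − T_w⁴) with A = 1.67 m².
T⁴ = P/(εσA) + T_w⁴ = 234/(0.94·5.67×10⁻⁸·1.670) + (285)⁴
    = 2.629×10⁹ + 6.598×10⁹ = 9.226×10⁹ K⁴.

T ≈ 310 K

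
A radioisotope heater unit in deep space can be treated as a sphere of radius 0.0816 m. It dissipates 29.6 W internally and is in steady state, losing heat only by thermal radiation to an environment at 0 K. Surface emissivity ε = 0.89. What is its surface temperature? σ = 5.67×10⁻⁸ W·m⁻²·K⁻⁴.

Steady state: internal power = radiated power, P = εσA T⁴.
Radiating area A = 4πr² = 0.08367 m².
T⁴ = P/(εσA) = 29.6/(0.89·5.67×10⁻⁸·0.08367) = 7.010×10⁹ K⁴.
T = (7.010×10⁹)^(1/4).

T ≈ 289 K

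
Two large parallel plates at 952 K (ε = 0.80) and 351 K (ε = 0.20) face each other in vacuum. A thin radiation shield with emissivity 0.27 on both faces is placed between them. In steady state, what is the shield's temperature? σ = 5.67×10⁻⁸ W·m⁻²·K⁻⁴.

In steady state the net flux on the hot side equals that on the cold side.
σ(T₁⁴−T_s⁴)/D₁ = σ(T_s⁴−T₂⁴)/D₂, with D₁ = 1/ε₁+1/ε_s−1 = 3.954, D₂ = 1/ε_s+1/ε₂−1 = 7.704.
Solve for T_s⁴: T_s⁴ = (D₂·T₁⁴ + D₁·T₂⁴)/(D₁+D₂) = 5.480×10¹¹ K⁴.

T_s ≈ 860 K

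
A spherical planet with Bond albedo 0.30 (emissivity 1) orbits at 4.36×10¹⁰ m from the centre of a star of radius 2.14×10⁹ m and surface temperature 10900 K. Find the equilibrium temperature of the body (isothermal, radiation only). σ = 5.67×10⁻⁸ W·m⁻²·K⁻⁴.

The star's surface emits σT_*⁴; at distance d the flux is S = σT_*⁴(R_*/d)².
S = 5.67×10⁻⁸·(10900)⁴·(2.14×10⁹/4.36×10¹⁰)² = 1.928×10⁶ W/m².
For an isothermal sphere T⁴ = (1−a)S/(4σ) = 5.951×10¹² K⁴.

T ≈ 1560 K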